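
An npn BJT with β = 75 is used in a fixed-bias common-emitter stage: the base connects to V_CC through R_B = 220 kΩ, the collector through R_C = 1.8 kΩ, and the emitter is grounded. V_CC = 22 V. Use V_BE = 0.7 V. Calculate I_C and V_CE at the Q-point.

Base loop: V_CC = I_B·R_B + V_BE, so I_B = (22 − 0.7)/220 kΩ = 0.0968 mA.
In the active region I_C = β·I_B = 75 × 0.0968 = 7.26 mA.
Collector loop: V_CE = V_CC − I_C·R_C = 22 − 7.26×1.8 = 8.93 V.
Since V_CE = 8.93 V > V_CE(sat) ≈ 0.2 V, the transistor is in the active region as assumed.

I_C ≈ 7.3 mA, V_CE ≈ 8.9 V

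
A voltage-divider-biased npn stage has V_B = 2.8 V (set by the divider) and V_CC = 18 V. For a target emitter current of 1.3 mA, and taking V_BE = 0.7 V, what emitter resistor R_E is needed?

V_E = V_B − V_BE = 2.8 − 0.7 = 2.1 V.
R_E = V_E / I_E = 2.1 / 1.3 = 1.62 kΩ.

R_E ≈ 1.6 kΩ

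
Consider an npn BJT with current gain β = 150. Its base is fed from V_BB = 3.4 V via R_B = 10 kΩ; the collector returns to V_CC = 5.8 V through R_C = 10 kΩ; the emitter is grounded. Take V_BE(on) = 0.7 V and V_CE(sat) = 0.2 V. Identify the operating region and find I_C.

saturation; I_C ≈ 0.56 mA

Assume active: I_B = (3.4 − 0.7)/10 = 0.27 mA, giving I_C = β·I_B = 40.5 mA.
But then V_CE = 5.8 − 40.5×10 = -399 V < V_CE(sat) = 0.2 V — impossible in the active region.
So the transistor is saturated. With V_CE = 0.2 V, I_C = (V_CC − 0.2)/R_C = 5.6/10 = 0.56 mA.
Check: β·I_B = 40.5 mA > I_C = 0.56 mA, confirming saturation.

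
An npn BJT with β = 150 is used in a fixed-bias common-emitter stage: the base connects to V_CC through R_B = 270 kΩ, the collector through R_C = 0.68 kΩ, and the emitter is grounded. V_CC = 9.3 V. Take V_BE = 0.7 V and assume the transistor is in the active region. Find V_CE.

Base loop: V_CC = I_B·R_B + V_BE, so I_B = (9.3 − 0.7)/270 kΩ = 0.0319 mA.
In the active region I_C = β·I_B = 150 × 0.0319 = 4.78 mA.
Collector loop: V_CE = V_CC − I_C·R_C = 9.3 − 4.78×0.68 = 6.05 V.
Since V_CE = 6.05 V > V_CE(sat) ≈ 0.2 V, the transistor is in the active region as assumed.

V_CE ≈ 6.1 V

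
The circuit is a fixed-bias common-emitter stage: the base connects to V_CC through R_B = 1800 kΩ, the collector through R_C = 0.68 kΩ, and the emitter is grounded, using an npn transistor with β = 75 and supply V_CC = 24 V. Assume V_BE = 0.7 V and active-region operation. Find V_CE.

V_CE ≈ 23 V

Base loop: V_CC = I_B·R_B + V_BE, so I_B = (24 − 0.7)/1800 kΩ = 0.0129 mA.
In the active region I_C = β·I_B = 75 × 0.0129 = 0.971 mA.
Collector loop: V_CE = V_CC − I_C·R_C = 24 − 0.971×0.68 = 23.3 V.
Since V_CE = 23.3 V > V_CE(sat) ≈ 0.2 V, the transistor is in the active region as assumed.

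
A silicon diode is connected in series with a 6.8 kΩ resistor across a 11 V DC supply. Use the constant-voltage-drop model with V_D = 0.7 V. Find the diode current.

KVL around the loop: 11 = V_D + I·R = 0.7 + I × 6.8 kΩ.
So I = (11 − 0.7) / 6.8 kΩ = 10.3 / 6.8 = 1.51 mA.

I ≈ 1.5 mA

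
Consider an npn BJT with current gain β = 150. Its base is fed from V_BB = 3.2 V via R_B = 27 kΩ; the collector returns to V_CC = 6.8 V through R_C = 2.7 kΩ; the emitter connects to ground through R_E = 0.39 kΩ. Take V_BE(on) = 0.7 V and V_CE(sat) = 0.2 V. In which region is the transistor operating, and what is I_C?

saturation; I_C ≈ 2.1 mA

Assume active: I_B = (3.2 − 0.7)/(27 + 151×0.39) = 0.0291 mA, I_C = β·I_B = 4.37 mA.
Then V_CE = 6.8 − 4.37×2.7 − 4.4×0.39 = -6.7 V < 0.2 V — the active assumption fails.
Re-solve with V_CE = 0.2 V. KCL at the emitter: V_E/R_E = (V_BB−0.7−V_E)/R_B + (V_CC−0.2−V_E)/R_C, giving V_E = 0.854 V.
I_C = (V_CC − 0.2 − V_E)/R_C = (6.6 − 0.854)/2.7 = 2.13 mA.
Check: I_B = (2.5 − 0.854)/27 = 0.061 mA, and β·I_B = 9.15 mA > I_C, confirming saturation.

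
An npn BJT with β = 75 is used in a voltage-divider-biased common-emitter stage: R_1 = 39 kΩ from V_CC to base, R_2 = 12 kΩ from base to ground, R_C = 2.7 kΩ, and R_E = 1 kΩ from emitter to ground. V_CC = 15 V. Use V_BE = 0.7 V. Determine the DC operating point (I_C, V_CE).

I_C ≈ 2.5 mA, V_CE ≈ 5.7 V

Thevenize the base divider: V_Th = V_CC·R_2/(R_1+R_2) = 15×12/51 = 3.53 V, R_Th = R_1‖R_2 = 9.18 kΩ.
Base-emitter loop: V_Th = I_B·R_Th + V_BE + (β+1)I_B·R_E, so I_B = (3.53 − 0.7) / (9.18 + 76×1) = 0.0332 mA.
I_C = β·I_B = 75×0.0332 = 2.49 mA, and I_E = (β+1)I_B = 2.52 mA.
V_CE = V_CC − I_C·R_C − I_E·R_E = 15 − 2.49×2.7 − 2.52×1 = 5.75 V.
V_CE = 5.75 V > 0.2 V confirms active-region operation.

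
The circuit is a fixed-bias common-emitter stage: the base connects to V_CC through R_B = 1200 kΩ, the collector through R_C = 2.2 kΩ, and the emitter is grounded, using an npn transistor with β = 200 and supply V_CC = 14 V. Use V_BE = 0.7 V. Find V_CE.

V_CE ≈ 9.1 V

Base loop: V_CC = I_B·R_B + V_BE, so I_B = (14 − 0.7)/1200 kΩ = 0.0111 mA.
In the active region I_C = β·I_B = 200 × 0.0111 = 2.22 mA.
Collector loop: V_CE = V_CC − I_C·R_C = 14 − 2.22×2.2 = 9.12 V.
Since V_CE = 9.12 V > V_CE(sat) ≈ 0.2 V, the transistor is in the active region as assumed.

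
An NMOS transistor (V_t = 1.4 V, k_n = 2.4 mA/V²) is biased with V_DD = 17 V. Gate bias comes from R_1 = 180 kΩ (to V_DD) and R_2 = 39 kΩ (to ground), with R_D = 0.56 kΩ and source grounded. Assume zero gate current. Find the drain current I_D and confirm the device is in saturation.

V_G = V_DD·R_2/(R_1+R_2) = 17×39/219 = 3.03 V. With the source grounded, V_GS = V_G = 3.03 V.
Assume saturation: I_D = (k_n/2)(V_GS − V_t)² = (2.4/2)×(3.03 − 1.4)² = 1.2×1.63² = 3.18 mA.
V_DS = V_DD − I_D·R_D = 17 − 3.18×0.56 = 15.2 V.
Saturation requires V_DS ≥ V_GS − V_t = 1.63 V; 15.2 ≥ 1.63 ✓.

I_D ≈ 3.2 mA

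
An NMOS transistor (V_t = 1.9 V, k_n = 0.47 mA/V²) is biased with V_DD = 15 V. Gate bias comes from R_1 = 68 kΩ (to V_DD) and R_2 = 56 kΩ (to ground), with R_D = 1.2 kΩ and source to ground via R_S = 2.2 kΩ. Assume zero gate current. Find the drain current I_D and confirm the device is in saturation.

V_G = V_DD·R_2/(R_1+R_2) = 15×56/124 = 6.77 V.
Assume saturation: I_D = (k_n/2)(V_GS − V_t)² with V_GS = V_G − I_D·R_S = 6.77 − 2.2·I_D.
Substituting gives 1.14·I_D² − 6.04·I_D + 5.58 = 0, with roots I_D = 1.19 or 4.12 mA.
The root I_D = 4.12 mA gives V_GS = -2.29 V ≤ V_t, so take I_D = 1.19 mA.
Then V_GS = 4.15 V and V_DS = V_DD − I_D(R_D+R_S) = 15 − 1.19×3.4 = 10.9 V.
Saturation requires V_DS ≥ V_GS − V_t = 2.25 V; 10.9 ≥ 2.25 ✓.

I_D ≈ 1.2 mA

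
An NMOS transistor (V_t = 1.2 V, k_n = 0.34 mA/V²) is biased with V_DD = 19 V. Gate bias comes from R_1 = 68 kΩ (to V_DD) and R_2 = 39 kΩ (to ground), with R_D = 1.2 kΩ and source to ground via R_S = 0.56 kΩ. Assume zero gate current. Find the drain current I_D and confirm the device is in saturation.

I_D ≈ 2.9 mA

V_G = V_DD·R_2/(R_1+R_2) = 19×39/107 = 6.93 V.
Assume saturation: I_D = (k_n/2)(V_GS − V_t)² with V_GS = V_G − I_D·R_S = 6.93 − 0.56·I_D.
Substituting gives 0.0533·I_D² − 2.09·I_D + 5.57 = 0, with roots I_D = 2.88 or 36.3 mA.
The root I_D = 36.3 mA gives V_GS = -13.4 V ≤ V_t, so take I_D = 2.88 mA.
Then V_GS = 5.31 V and V_DS = V_DD − I_D(R_D+R_S) = 19 − 2.88×1.76 = 13.9 V.
Saturation requires V_DS ≥ V_GS − V_t = 4.11 V; 13.9 ≥ 4.11 ✓.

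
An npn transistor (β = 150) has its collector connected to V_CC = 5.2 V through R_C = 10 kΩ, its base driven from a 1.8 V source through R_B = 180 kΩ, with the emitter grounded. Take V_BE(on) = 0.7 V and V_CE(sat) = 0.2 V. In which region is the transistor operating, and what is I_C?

saturation; I_C ≈ 0.5 mA

Assume active: I_B = (1.8 − 0.7)/180 = 0.00611 mA, giving I_C = β·I_B = 0.917 mA.
But then V_CE = 5.2 − 0.917×10 = -3.97 V < V_CE(sat) = 0.2 V — impossible in the active region.
So the transistor is saturated. With V_CE = 0.2 V, I_C = (V_CC − 0.2)/R_C = 5/10 = 0.5 mA.
Check: β·I_B = 0.917 mA > I_C = 0.5 mA, confirming saturation.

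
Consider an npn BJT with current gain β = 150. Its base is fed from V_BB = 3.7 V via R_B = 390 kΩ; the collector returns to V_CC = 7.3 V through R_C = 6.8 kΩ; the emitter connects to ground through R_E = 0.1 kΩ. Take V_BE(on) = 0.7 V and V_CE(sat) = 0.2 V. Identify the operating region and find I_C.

saturation; I_C ≈ 1 mA

Assume active: I_B = (3.7 − 0.7)/(390 + 151×0.1) = 0.00741 mA, I_C = β·I_B = 1.11 mA.
Then V_CE = 7.3 − 1.11×6.8 − 1.12×0.1 = -0.366 V < 0.2 V — the active assumption fails.
Re-solve with V_CE = 0.2 V. KCL at the emitter: V_E/R_E = (V_BB−0.7−V_E)/R_B + (V_CC−0.2−V_E)/R_C, giving V_E = 0.104 V.
I_C = (V_CC − 0.2 − V_E)/R_C = (7.1 − 0.104)/6.8 = 1.03 mA.
Check: I_B = (3 − 0.104)/390 = 0.00743 mA, and β·I_B = 1.11 mA > I_C, confirming saturation.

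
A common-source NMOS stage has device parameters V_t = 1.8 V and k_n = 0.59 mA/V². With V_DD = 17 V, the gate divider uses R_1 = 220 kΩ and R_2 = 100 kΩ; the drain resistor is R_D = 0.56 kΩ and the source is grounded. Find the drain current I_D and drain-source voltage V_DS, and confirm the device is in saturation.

I_D ≈ 3.6 mA, V_DS ≈ 15 V

V_G = V_DD·R_2/(R_1+R_2) = 17×100/320 = 5.31 V. With the source grounded, V_GS = V_G = 5.31 V.
Assume saturation: I_D = (k_n/2)(V_GS − V_t)² = (0.59/2)×(5.31 − 1.8)² = 0.295×3.51² = 3.64 mA.
V_DS = V_DD − I_D·R_D = 17 − 3.64×0.56 = 15 V.
Saturation requires V_DS ≥ V_GS − V_t = 3.51 V; 15 ≥ 3.51 ✓.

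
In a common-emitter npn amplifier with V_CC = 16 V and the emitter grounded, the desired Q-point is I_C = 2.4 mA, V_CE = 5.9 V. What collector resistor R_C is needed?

Collector loop: V_CC = I_C·R_C + V_CE.
R_C = (V_CC − V_CE)/I_C = (16 − 5.9)/2.4 = 4.21 kΩ.

R_C ≈ 4.2 kΩ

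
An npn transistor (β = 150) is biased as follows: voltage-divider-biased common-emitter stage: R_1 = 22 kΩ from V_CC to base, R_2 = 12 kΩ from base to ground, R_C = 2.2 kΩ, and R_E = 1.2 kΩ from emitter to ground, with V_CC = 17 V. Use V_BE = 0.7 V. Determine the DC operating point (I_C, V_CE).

Thevenize the base divider: V_Th = V_CC·R_2/(R_1+R_2) = 17×12/34 = 6 V, R_Th = R_1‖R_2 = 7.76 kΩ.
Base-emitter loop: V_Th = I_B·R_Th + V_BE + (β+1)I_B·R_E, so I_B = (6 − 0.7) / (7.76 + 151×1.2) = 0.028 mA.
I_C = β·I_B = 150×0.028 = 4.21 mA, and I_E = (β+1)I_B = 4.24 mA.
V_CE = V_CC − I_C·R_C − I_E·R_E = 17 − 4.21×2.2 − 4.24×1.2 = 2.66 V.
V_CE = 2.66 V > 0.2 V confirms active-region operation.

I_C ≈ 4.2 mA, V_CE ≈ 2.7 V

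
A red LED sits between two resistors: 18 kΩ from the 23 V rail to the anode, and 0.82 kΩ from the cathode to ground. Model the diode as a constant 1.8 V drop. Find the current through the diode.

I ≈ 1.1 mA

The two resistors are in series with the diode, so KVL gives 23 = I·18 + 1.8 + I·0.82.
I = (23 − 1.8) / (18 + 0.82) kΩ = 21.2 / 18.8 = 1.13 mA.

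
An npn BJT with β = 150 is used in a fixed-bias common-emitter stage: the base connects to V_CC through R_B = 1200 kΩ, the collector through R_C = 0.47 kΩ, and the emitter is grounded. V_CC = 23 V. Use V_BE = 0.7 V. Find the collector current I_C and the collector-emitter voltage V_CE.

I_C ≈ 2.8 mA, V_CE ≈ 22 V

Base loop: V_CC = I_B·R_B + V_BE, so I_B = (23 − 0.7)/1200 kΩ = 0.0186 mA.
In the active region I_C = β·I_B = 150 × 0.0186 = 2.79 mA.
Collector loop: V_CE = V_CC − I_C·R_C = 23 − 2.79×0.47 = 21.7 V.
Since V_CE = 21.7 V > V_CE(sat) ≈ 0.2 V, the transistor is in the active region as assumed.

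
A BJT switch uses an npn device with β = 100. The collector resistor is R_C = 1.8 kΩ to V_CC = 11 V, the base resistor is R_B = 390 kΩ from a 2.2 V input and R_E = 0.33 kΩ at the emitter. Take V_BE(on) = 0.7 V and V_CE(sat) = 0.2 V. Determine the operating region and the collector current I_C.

Assume active. Base-emitter loop: I_B = (V_BB − V_BE)/(R_B + (β+1)R_E) = (2.2 − 0.7)/(390 + 101×0.33) = 0.00354 mA.
I_C = β·I_B = 100×0.00354 = 0.354 mA.
V_CE = V_CC − I_C·R_C − I_E·R_E = 11 − 0.354×1.8 − 0.358×0.33 = 10.2 V > V_CE(sat), so the active-region assumption holds.

active; I_C ≈ 0.35 mA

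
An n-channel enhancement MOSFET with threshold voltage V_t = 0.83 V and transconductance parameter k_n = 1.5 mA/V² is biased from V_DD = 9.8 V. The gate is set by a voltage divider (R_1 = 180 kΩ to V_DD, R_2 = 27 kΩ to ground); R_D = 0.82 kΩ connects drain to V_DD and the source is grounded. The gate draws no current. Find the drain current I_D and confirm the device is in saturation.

V_G = V_DD·R_2/(R_1+R_2) = 9.8×27/207 = 1.28 V. With the source grounded, V_GS = V_G = 1.28 V.
Assume saturation: I_D = (k_n/2)(V_GS − V_t)² = (1.5/2)×(1.28 − 0.83)² = 0.75×0.448² = 0.151 mA.
V_DS = V_DD − I_D·R_D = 9.8 − 0.151×0.82 = 9.68 V.
Saturation requires V_DS ≥ V_GS − V_t = 0.448 V; 9.68 ≥ 0.448 ✓.

I_D ≈ 0.15 mA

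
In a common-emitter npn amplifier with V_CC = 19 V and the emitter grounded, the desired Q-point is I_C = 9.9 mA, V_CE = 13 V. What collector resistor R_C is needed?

Collector loop: V_CC = I_C·R_C + V_CE.
R_C = (V_CC − V_CE)/I_C = (19 − 13)/9.9 = 0.606 kΩ.

R_C ≈ 0.61 kΩ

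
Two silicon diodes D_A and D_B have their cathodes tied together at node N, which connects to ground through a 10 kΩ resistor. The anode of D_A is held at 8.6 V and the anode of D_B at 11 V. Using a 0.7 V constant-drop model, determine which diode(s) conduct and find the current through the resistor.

Only D_B conducts; I_R ≈ 1 mA

Assume both conduct. Then node N would need to be at both 8.6−0.7 = 7.9 V and 11−0.7 = 10.3 V, which is impossible.
Assume only D_B conducts: V_N = 11 − 0.7 = 10.3 V, so I_R = 10.3/10 = 1.03 mA.
Check D_A: its anode-to-cathode voltage is 8.6 − 10.3 = -1.7 V < 0.7 V, so it is off. The assumption is consistent.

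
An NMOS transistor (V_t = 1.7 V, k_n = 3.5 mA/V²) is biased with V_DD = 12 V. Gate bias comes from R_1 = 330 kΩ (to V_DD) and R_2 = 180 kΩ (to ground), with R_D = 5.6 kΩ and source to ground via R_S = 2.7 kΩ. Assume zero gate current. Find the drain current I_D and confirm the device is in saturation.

I_D ≈ 0.7 mA

V_G = V_DD·R_2/(R_1+R_2) = 12×180/510 = 4.24 V.
Assume saturation: I_D = (k_n/2)(V_GS − V_t)² with V_GS = V_G − I_D·R_S = 4.24 − 2.7·I_D.
Substituting gives 12.8·I_D² − 25·I_D + 11.2 = 0, with roots I_D = 0.704 or 1.25 mA.
The root I_D = 1.25 mA gives V_GS = 0.854 V ≤ V_t, so take I_D = 0.704 mA.
Then V_GS = 2.33 V and V_DS = V_DD − I_D(R_D+R_S) = 12 − 0.704×8.3 = 6.16 V.
Saturation requires V_DS ≥ V_GS − V_t = 0.634 V; 6.16 ≥ 0.634 ✓.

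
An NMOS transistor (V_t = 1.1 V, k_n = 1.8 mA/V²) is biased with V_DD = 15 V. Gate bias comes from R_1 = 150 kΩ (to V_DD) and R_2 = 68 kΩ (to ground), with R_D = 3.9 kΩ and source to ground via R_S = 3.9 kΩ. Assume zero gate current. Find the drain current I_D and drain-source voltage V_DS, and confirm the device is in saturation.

V_G = V_DD·R_2/(R_1+R_2) = 15×68/218 = 4.68 V.
Assume saturation: I_D = (k_n/2)(V_GS − V_t)² with V_GS = V_G − I_D·R_S = 4.68 − 3.9·I_D.
Substituting gives 13.7·I_D² − 26.1·I_D + 11.5 = 0, with roots I_D = 0.693 or 1.22 mA.
The root I_D = 1.22 mA gives V_GS = -0.0622 V ≤ V_t, so take I_D = 0.693 mA.
Then V_GS = 1.98 V and V_DS = V_DD − I_D(R_D+R_S) = 15 − 0.693×7.8 = 9.6 V.
Saturation requires V_DS ≥ V_GS − V_t = 0.877 V; 9.6 ≥ 0.877 ✓.

I_D ≈ 0.69 mA, V_DS ≈ 9.6 V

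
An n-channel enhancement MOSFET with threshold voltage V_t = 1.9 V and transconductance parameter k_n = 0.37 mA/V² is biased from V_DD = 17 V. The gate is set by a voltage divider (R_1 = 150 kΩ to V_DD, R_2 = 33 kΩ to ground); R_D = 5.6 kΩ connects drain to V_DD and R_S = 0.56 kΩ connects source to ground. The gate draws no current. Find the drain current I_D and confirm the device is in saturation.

I_D ≈ 0.2 mA

V_G = V_DD·R_2/(R_1+R_2) = 17×33/183 = 3.07 V.
Assume saturation: I_D = (k_n/2)(V_GS − V_t)² with V_GS = V_G − I_D·R_S = 3.07 − 0.56·I_D.
Substituting gives 0.058·I_D² − 1.24·I_D + 0.251 = 0, with roots I_D = 0.204 or 21.2 mA.
The root I_D = 21.2 mA gives V_GS = -8.8 V ≤ V_t, so take I_D = 0.204 mA.
Then V_GS = 2.95 V and V_DS = V_DD − I_D(R_D+R_S) = 17 − 0.204×6.16 = 15.7 V.
Saturation requires V_DS ≥ V_GS − V_t = 1.05 V; 15.7 ≥ 1.05 ✓.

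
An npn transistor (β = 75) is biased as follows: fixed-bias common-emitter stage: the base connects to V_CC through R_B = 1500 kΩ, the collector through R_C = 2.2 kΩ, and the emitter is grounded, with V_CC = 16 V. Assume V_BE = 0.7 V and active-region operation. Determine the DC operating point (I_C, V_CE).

Base loop: V_CC = I_B·R_B + V_BE, so I_B = (16 − 0.7)/1500 kΩ = 0.0102 mA.
In the active region I_C = β·I_B = 75 × 0.0102 = 0.765 mA.
Collector loop: V_CE = V_CC − I_C·R_C = 16 − 0.765×2.2 = 14.3 V.
Since V_CE = 14.3 V > V_CE(sat) ≈ 0.2 V, the transistor is in the active region as assumed.

I_C ≈ 0.77 mA, V_CE ≈ 14 V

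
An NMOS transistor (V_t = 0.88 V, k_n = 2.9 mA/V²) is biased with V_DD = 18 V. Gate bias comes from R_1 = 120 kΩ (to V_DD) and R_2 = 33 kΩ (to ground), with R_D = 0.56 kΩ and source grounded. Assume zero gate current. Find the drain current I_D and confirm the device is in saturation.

I_D ≈ 13 mA

V_G = V_DD·R_2/(R_1+R_2) = 18×33/153 = 3.88 V. With the source grounded, V_GS = V_G = 3.88 V.
Assume saturation: I_D = (k_n/2)(V_GS − V_t)² = (2.9/2)×(3.88 − 0.88)² = 1.45×3² = 13.1 mA.
V_DS = V_DD − I_D·R_D = 18 − 13.1×0.56 = 10.7 V.
Saturation requires V_DS ≥ V_GS − V_t = 3 V; 10.7 ≥ 3 ✓.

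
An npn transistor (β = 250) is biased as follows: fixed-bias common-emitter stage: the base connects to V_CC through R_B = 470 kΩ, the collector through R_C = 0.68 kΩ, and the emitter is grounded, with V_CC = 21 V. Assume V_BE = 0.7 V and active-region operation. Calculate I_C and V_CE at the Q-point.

Base loop: V_CC = I_B·R_B + V_BE, so I_B = (21 − 0.7)/470 kΩ = 0.0432 mA.
In the active region I_C = β·I_B = 250 × 0.0432 = 10.8 mA.
Collector loop: V_CE = V_CC − I_C·R_C = 21 − 10.8×0.68 = 13.7 V.
Since V_CE = 13.7 V > V_CE(sat) ≈ 0.2 V, the transistor is in the active region as assumed.

I_C ≈ 11 mA, V_CE ≈ 14 V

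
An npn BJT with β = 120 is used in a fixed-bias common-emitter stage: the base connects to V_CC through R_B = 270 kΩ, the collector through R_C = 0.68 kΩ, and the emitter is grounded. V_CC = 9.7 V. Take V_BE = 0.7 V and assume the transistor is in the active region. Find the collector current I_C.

I_C ≈ 4 mA

Base loop: V_CC = I_B·R_B + V_BE, so I_B = (9.7 − 0.7)/270 kΩ = 0.0333 mA.
In the active region I_C = β·I_B = 120 × 0.0333 = 4 mA.
Collector loop: V_CE = V_CC − I_C·R_C = 9.7 − 4×0.68 = 6.98 V.
Since V_CE = 6.98 V > V_CE(sat) ≈ 0.2 V, the transistor is in the active region as assumed.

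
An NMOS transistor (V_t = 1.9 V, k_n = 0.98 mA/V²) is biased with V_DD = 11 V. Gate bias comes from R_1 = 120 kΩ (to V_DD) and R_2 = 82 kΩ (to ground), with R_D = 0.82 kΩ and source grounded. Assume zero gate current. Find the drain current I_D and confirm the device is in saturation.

I_D ≈ 3.2 mA

V_G = V_DD·R_2/(R_1+R_2) = 11×82/202 = 4.47 V. With the source grounded, V_GS = V_G = 4.47 V.
Assume saturation: I_D = (k_n/2)(V_GS − V_t)² = (0.98/2)×(4.47 − 1.9)² = 0.49×2.57² = 3.22 mA.
V_DS = V_DD − I_D·R_D = 11 − 3.22×0.82 = 8.36 V.
Saturation requires V_DS ≥ V_GS − V_t = 2.57 V; 8.36 ≥ 2.57 ✓.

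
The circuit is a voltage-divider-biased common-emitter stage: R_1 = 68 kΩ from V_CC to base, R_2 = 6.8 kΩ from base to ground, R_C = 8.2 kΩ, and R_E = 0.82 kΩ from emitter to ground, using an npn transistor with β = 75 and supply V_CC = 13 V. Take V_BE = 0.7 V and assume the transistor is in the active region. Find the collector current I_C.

I_C ≈ 0.53 mA

Thevenize the base divider: V_Th = V_CC·R_2/(R_1+R_2) = 13×6.8/74.8 = 1.18 V, R_Th = R_1‖R_2 = 6.18 kΩ.
Base-emitter loop: V_Th = I_B·R_Th + V_BE + (β+1)I_B·R_E, so I_B = (1.18 − 0.7) / (6.18 + 76×0.82) = 0.00703 mA.
I_C = β·I_B = 75×0.00703 = 0.528 mA, and I_E = (β+1)I_B = 0.535 mA.
V_CE = V_CC − I_C·R_C − I_E·R_E = 13 − 0.528×8.2 − 0.535×0.82 = 8.24 V.
V_CE = 8.24 V > 0.2 V confirms active-region operation.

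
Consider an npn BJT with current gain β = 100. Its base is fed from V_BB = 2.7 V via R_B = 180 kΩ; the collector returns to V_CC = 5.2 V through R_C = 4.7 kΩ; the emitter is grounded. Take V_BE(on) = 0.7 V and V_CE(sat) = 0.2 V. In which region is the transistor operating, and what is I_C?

saturation; I_C ≈ 1.1 mA

Assume active: I_B = (2.7 − 0.7)/180 = 0.0111 mA, giving I_C = β·I_B = 1.11 mA.
But then V_CE = 5.2 − 1.11×4.7 = -0.0222 V < V_CE(sat) = 0.2 V — impossible in the active region.
So the transistor is saturated. With V_CE = 0.2 V, I_C = (V_CC − 0.2)/R_C = 5/4.7 = 1.06 mA.
Check: β·I_B = 1.11 mA > I_C = 1.06 mA, confirming saturation.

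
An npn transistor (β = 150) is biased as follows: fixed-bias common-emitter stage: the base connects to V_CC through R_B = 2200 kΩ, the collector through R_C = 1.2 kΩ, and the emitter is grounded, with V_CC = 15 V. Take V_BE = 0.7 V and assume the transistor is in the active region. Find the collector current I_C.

Base loop: V_CC = I_B·R_B + V_BE, so I_B = (15 − 0.7)/2200 kΩ = 0.0065 mA.
In the active region I_C = β·I_B = 150 × 0.0065 = 0.975 mA.
Collector loop: V_CE = V_CC − I_C·R_C = 15 − 0.975×1.2 = 13.8 V.
Since V_CE = 13.8 V > V_CE(sat) ≈ 0.2 V, the transistor is in the active region as assumed.

I_C ≈ 0.98 mA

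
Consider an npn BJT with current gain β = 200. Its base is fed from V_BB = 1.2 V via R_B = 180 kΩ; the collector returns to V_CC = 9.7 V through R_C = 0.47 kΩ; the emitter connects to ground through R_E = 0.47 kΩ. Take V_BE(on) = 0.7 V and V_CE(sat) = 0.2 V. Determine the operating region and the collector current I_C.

active; I_C ≈ 0.36 mA

Assume active. Base-emitter loop: I_B = (V_BB − V_BE)/(R_B + (β+1)R_E) = (1.2 − 0.7)/(180 + 201×0.47) = 0.00182 mA.
I_C = β·I_B = 200×0.00182 = 0.364 mA.
V_CE = V_CC − I_C·R_C − I_E·R_E = 9.7 − 0.364×0.47 − 0.366×0.47 = 9.36 V > V_CE(sat), so the active-region assumption holds.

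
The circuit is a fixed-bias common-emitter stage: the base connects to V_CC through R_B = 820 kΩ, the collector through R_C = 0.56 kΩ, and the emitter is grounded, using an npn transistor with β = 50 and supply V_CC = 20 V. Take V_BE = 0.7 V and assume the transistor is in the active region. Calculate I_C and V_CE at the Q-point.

Base loop: V_CC = I_B·R_B + V_BE, so I_B = (20 − 0.7)/820 kΩ = 0.0235 mA.
In the active region I_C = β·I_B = 50 × 0.0235 = 1.18 mA.
Collector loop: V_CE = V_CC − I_C·R_C = 20 − 1.18×0.56 = 19.3 V.
Since V_CE = 19.3 V > V_CE(sat) ≈ 0.2 V, the transistor is in the active region as assumed.

I_C ≈ 1.2 mA, V_CE ≈ 19 V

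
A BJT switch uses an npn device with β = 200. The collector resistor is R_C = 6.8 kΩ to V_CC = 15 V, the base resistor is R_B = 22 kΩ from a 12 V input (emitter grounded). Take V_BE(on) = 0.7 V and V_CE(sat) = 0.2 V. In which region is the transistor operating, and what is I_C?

Assume active: I_B = (12 − 0.7)/22 = 0.514 mA, giving I_C = β·I_B = 103 mA.
But then V_CE = 15 − 103×6.8 = -684 V < V_CE(sat) = 0.2 V — impossible in the active region.
So the transistor is saturated. With V_CE = 0.2 V, I_C = (V_CC − 0.2)/R_C = 14.8/6.8 = 2.18 mA.
Check: β·I_B = 103 mA > I_C = 2.18 mA, confirming saturation.

saturation; I_C ≈ 2.2 mA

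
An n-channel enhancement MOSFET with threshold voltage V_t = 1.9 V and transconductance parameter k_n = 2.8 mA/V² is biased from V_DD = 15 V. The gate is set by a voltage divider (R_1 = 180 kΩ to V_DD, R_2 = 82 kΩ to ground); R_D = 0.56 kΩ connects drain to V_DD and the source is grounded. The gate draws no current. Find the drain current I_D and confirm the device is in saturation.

I_D ≈ 11 mA

V_G = V_DD·R_2/(R_1+R_2) = 15×82/262 = 4.69 V. With the source grounded, V_GS = V_G = 4.69 V.
Assume saturation: I_D = (k_n/2)(V_GS − V_t)² = (2.8/2)×(4.69 − 1.9)² = 1.4×2.79² = 10.9 mA.
V_DS = V_DD − I_D·R_D = 15 − 10.9×0.56 = 8.88 V.
Saturation requires V_DS ≥ V_GS − V_t = 2.79 V; 8.88 ≥ 2.79 ✓.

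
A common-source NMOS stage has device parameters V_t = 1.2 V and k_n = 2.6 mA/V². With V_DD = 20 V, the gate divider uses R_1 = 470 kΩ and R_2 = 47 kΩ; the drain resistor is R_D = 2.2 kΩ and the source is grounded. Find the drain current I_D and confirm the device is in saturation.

I_D ≈ 0.5 mA

V_G = V_DD·R_2/(R_1+R_2) = 20×47/517 = 1.82 V. With the source grounded, V_GS = V_G = 1.82 V.
Assume saturation: I_D = (k_n/2)(V_GS − V_t)² = (2.6/2)×(1.82 − 1.2)² = 1.3×0.618² = 0.497 mA.
V_DS = V_DD − I_D·R_D = 20 − 0.497×2.2 = 18.9 V.
Saturation requires V_DS ≥ V_GS − V_t = 0.618 V; 18.9 ≥ 0.618 ✓.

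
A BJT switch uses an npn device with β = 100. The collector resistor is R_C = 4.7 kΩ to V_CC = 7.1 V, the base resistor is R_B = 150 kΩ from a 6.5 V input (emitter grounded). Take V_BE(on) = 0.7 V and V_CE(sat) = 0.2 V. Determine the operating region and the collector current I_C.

saturation; I_C ≈ 1.5 mA

Assume active: I_B = (6.5 − 0.7)/150 = 0.0387 mA, giving I_C = β·I_B = 3.87 mA.
But then V_CE = 7.1 − 3.87×4.7 = -11.1 V < V_CE(sat) = 0.2 V — impossible in the active region.
So the transistor is saturated. With V_CE = 0.2 V, I_C = (V_CC − 0.2)/R_C = 6.9/4.7 = 1.47 mA.
Check: β·I_B = 3.87 mA > I_C = 1.47 mA, confirming saturation.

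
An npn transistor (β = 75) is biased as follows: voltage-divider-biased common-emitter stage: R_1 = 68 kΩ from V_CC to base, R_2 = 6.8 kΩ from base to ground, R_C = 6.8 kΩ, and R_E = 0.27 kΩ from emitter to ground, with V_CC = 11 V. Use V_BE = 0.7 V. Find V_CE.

V_CE ≈ 5 V

Thevenize the base divider: V_Th = V_CC·R_2/(R_1+R_2) = 11×6.8/74.8 = 1 V, R_Th = R_1‖R_2 = 6.18 kΩ.
Base-emitter loop: V_Th = I_B·R_Th + V_BE + (β+1)I_B·R_E, so I_B = (1 − 0.7) / (6.18 + 76×0.27) = 0.0112 mA.
I_C = β·I_B = 75×0.0112 = 0.843 mA, and I_E = (β+1)I_B = 0.854 mA.
V_CE = V_CC − I_C·R_C − I_E·R_E = 11 − 0.843×6.8 − 0.854×0.27 = 5.04 V.
V_CE = 5.04 V > 0.2 V confirms active-region operation.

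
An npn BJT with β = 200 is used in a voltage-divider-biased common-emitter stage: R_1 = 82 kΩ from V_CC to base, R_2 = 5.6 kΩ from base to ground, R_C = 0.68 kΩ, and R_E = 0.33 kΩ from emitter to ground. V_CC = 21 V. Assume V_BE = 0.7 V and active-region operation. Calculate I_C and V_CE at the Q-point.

I_C ≈ 1.8 mA, V_CE ≈ 19 V

Thevenize the base divider: V_Th = V_CC·R_2/(R_1+R_2) = 21×5.6/87.6 = 1.34 V, R_Th = R_1‖R_2 = 5.24 kΩ.
Base-emitter loop: V_Th = I_B·R_Th + V_BE + (β+1)I_B·R_E, so I_B = (1.34 − 0.7) / (5.24 + 201×0.33) = 0.00898 mA.
I_C = β·I_B = 200×0.00898 = 1.8 mA, and I_E = (β+1)I_B = 1.8 mA.
V_CE = V_CC − I_C·R_C − I_E·R_E = 21 − 1.8×0.68 − 1.8×0.33 = 19.2 V.
V_CE = 19.2 V > 0.2 V confirms active-region operation.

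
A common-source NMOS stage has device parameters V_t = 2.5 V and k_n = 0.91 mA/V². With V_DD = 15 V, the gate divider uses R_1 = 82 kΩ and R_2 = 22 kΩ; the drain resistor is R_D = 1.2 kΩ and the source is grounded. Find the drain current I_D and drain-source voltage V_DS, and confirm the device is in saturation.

I_D ≈ 0.21 mA, V_DS ≈ 15 V

V_G = V_DD·R_2/(R_1+R_2) = 15×22/104 = 3.17 V. With the source grounded, V_GS = V_G = 3.17 V.
Assume saturation: I_D = (k_n/2)(V_GS − V_t)² = (0.91/2)×(3.17 − 2.5)² = 0.455×0.673² = 0.206 mA.
V_DS = V_DD − I_D·R_D = 15 − 0.206×1.2 = 14.8 V.
Saturation requires V_DS ≥ V_GS − V_t = 0.673 V; 14.8 ≥ 0.673 ✓.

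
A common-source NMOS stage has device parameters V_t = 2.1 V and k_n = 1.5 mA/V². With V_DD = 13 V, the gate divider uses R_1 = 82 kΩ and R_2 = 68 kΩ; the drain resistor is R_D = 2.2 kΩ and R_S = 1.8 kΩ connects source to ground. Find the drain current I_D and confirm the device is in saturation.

V_G = V_DD·R_2/(R_1+R_2) = 13×68/150 = 5.89 V.
Assume saturation: I_D = (k_n/2)(V_GS − V_t)² with V_GS = V_G − I_D·R_S = 5.89 − 1.8·I_D.
Substituting gives 2.43·I_D² − 11.2·I_D + 10.8 = 0, with roots I_D = 1.36 or 3.27 mA.
The root I_D = 3.27 mA gives V_GS = 0.0129 V ≤ V_t, so take I_D = 1.36 mA.
Then V_GS = 3.45 V and V_DS = V_DD − I_D(R_D+R_S) = 13 − 1.36×4 = 7.56 V.
Saturation requires V_DS ≥ V_GS − V_t = 1.35 V; 7.56 ≥ 1.35 ✓.

I_D ≈ 1.4 mA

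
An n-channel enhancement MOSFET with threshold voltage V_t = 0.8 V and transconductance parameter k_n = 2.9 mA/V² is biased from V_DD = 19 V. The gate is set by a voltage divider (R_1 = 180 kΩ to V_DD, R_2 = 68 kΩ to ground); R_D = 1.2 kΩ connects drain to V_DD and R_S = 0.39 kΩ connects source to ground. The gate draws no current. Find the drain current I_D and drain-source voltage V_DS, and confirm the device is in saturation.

V_G = V_DD·R_2/(R_1+R_2) = 19×68/248 = 5.21 V.
Assume saturation: I_D = (k_n/2)(V_GS − V_t)² with V_GS = V_G − I_D·R_S = 5.21 − 0.39·I_D.
Substituting gives 0.221·I_D² − 5.99·I_D + 28.2 = 0, with roots I_D = 6.06 or 21.1 mA.
The root I_D = 21.1 mA gives V_GS = -3.01 V ≤ V_t, so take I_D = 6.06 mA.
Then V_GS = 2.84 V and V_DS = V_DD − I_D(R_D+R_S) = 19 − 6.06×1.59 = 9.36 V.
Saturation requires V_DS ≥ V_GS − V_t = 2.04 V; 9.36 ≥ 2.04 ✓.

I_D ≈ 6.1 mA, V_DS ≈ 9.4 V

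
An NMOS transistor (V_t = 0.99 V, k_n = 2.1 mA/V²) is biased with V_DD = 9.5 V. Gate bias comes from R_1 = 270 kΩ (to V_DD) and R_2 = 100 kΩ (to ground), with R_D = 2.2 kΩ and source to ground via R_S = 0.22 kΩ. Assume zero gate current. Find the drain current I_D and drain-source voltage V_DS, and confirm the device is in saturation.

I_D ≈ 1.6 mA, V_DS ≈ 5.7 V

V_G = V_DD·R_2/(R_1+R_2) = 9.5×100/370 = 2.57 V.
Assume saturation: I_D = (k_n/2)(V_GS − V_t)² with V_GS = V_G − I_D·R_S = 2.57 − 0.22·I_D.
Substituting gives 0.0508·I_D² − 1.73·I_D + 2.61 = 0, with roots I_D = 1.59 or 32.4 mA.
The root I_D = 32.4 mA gives V_GS = -4.57 V ≤ V_t, so take I_D = 1.59 mA.
Then V_GS = 2.22 V and V_DS = V_DD − I_D(R_D+R_S) = 9.5 − 1.59×2.42 = 5.66 V.
Saturation requires V_DS ≥ V_GS − V_t = 1.23 V; 5.66 ≥ 1.23 ✓.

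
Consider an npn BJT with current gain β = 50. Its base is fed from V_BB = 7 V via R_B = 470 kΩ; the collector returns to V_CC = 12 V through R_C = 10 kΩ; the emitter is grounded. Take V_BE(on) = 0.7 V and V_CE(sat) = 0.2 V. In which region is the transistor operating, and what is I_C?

active; I_C ≈ 0.67 mA

Assume active. Base-emitter loop: I_B = (V_BB − V_BE)/R_B = (7 − 0.7)/470 = 0.0134 mA.
I_C = β·I_B = 50×0.0134 = 0.67 mA.
V_CE = V_CC − I_C·R_C = 12 − 0.67×10 = 5.3 V > V_CE(sat), so the active-region assumption holds.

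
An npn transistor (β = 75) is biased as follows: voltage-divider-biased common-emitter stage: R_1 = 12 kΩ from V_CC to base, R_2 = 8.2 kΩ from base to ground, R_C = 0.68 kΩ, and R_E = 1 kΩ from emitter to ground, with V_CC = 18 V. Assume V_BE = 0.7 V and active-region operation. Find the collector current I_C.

Thevenize the base divider: V_Th = V_CC·R_2/(R_1+R_2) = 18×8.2/20.2 = 7.31 V, R_Th = R_1‖R_2 = 4.87 kΩ.
Base-emitter loop: V_Th = I_B·R_Th + V_BE + (β+1)I_B·R_E, so I_B = (7.31 − 0.7) / (4.87 + 76×1) = 0.0817 mA.
I_C = β·I_B = 75×0.0817 = 6.13 mA, and I_E = (β+1)I_B = 6.21 mA.
V_CE = V_CC − I_C·R_C − I_E·R_E = 18 − 6.13×0.68 − 6.21×1 = 7.62 V.
V_CE = 7.62 V > 0.2 V confirms active-region operation.

I_C ≈ 6.1 mA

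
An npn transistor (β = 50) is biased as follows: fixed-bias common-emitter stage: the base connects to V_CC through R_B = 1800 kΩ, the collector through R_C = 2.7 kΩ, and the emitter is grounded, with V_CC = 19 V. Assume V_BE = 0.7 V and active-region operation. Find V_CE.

Base loop: V_CC = I_B·R_B + V_BE, so I_B = (19 − 0.7)/1800 kΩ = 0.0102 mA.
In the active region I_C = β·I_B = 50 × 0.0102 = 0.508 mA.
Collector loop: V_CE = V_CC − I_C·R_C = 19 − 0.508×2.7 = 17.6 V.
Since V_CE = 17.6 V > V_CE(sat) ≈ 0.2 V, the transistor is in the active region as assumed.

V_CE ≈ 18 V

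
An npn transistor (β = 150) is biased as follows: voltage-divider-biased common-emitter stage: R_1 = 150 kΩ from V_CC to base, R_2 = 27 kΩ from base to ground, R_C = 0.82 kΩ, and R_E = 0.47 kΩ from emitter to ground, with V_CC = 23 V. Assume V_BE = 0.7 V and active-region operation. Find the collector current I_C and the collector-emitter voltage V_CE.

Thevenize the base divider: V_Th = V_CC·R_2/(R_1+R_2) = 23×27/177 = 3.51 V, R_Th = R_1‖R_2 = 22.9 kΩ.
Base-emitter loop: V_Th = I_B·R_Th + V_BE + (β+1)I_B·R_E, so I_B = (3.51 − 0.7) / (22.9 + 151×0.47) = 0.0299 mA.
I_C = β·I_B = 150×0.0299 = 4.49 mA, and I_E = (β+1)I_B = 4.52 mA.
V_CE = V_CC − I_C·R_C − I_E·R_E = 23 − 4.49×0.82 − 4.52×0.47 = 17.2 V.
V_CE = 17.2 V > 0.2 V confirms active-region operation.

I_C ≈ 4.5 mA, V_CE ≈ 17 V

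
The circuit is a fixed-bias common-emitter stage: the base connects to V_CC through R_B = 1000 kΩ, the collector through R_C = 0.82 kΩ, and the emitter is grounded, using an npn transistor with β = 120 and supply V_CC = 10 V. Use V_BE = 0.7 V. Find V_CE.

Base loop: V_CC = I_B·R_B + V_BE, so I_B = (10 − 0.7)/1000 kΩ = 0.0093 mA.
In the active region I_C = β·I_B = 120 × 0.0093 = 1.12 mA.
Collector loop: V_CE = V_CC − I_C·R_C = 10 − 1.12×0.82 = 9.08 V.
Since V_CE = 9.08 V > V_CE(sat) ≈ 0.2 V, the transistor is in the active region as assumed.

V_CE ≈ 9.1 V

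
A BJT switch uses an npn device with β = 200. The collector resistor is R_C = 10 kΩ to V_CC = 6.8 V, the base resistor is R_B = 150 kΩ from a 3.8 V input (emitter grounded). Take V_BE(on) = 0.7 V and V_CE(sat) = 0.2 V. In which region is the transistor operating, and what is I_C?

Assume active: I_B = (3.8 − 0.7)/150 = 0.0207 mA, giving I_C = β·I_B = 4.13 mA.
But then V_CE = 6.8 − 4.13×10 = -34.5 V < V_CE(sat) = 0.2 V — impossible in the active region.
So the transistor is saturated. With V_CE = 0.2 V, I_C = (V_CC − 0.2)/R_C = 6.6/10 = 0.66 mA.
Check: β·I_B = 4.13 mA > I_C = 0.66 mA, confirming saturation.

saturation; I_C ≈ 0.66 mA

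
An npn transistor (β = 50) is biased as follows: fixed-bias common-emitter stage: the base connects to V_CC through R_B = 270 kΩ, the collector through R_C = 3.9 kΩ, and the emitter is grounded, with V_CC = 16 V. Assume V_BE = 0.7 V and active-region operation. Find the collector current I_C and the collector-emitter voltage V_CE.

I_C ≈ 2.8 mA, V_CE ≈ 4.9 V

Base loop: V_CC = I_B·R_B + V_BE, so I_B = (16 − 0.7)/270 kΩ = 0.0567 mA.
In the active region I_C = β·I_B = 50 × 0.0567 = 2.83 mA.
Collector loop: V_CE = V_CC − I_C·R_C = 16 − 2.83×3.9 = 4.95 V.
Since V_CE = 4.95 V > V_CE(sat) ≈ 0.2 V, the transistor is in the active region as assumed.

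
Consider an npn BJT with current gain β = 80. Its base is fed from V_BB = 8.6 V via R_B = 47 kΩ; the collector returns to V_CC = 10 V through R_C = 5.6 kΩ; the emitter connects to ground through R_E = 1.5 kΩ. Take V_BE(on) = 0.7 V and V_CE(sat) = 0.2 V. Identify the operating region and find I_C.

saturation; I_C ≈ 1.4 mA

Assume active: I_B = (8.6 − 0.7)/(47 + 81×1.5) = 0.0469 mA, I_C = β·I_B = 3.75 mA.
Then V_CE = 10 − 3.75×5.6 − 3.8×1.5 = -16.7 V < 0.2 V — the active assumption fails.
Re-solve with V_CE = 0.2 V. KCL at the emitter: V_E/R_E = (V_BB−0.7−V_E)/R_B + (V_CC−0.2−V_E)/R_C, giving V_E = 2.21 V.
I_C = (V_CC − 0.2 − V_E)/R_C = (9.8 − 2.21)/5.6 = 1.35 mA.
Check: I_B = (7.9 − 2.21)/47 = 0.121 mA, and β·I_B = 9.68 mA > I_C, confirming saturation.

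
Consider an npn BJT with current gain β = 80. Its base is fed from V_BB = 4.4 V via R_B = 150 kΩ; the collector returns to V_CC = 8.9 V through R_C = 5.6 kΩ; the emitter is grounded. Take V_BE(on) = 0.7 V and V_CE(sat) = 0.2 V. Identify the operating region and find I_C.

saturation; I_C ≈ 1.6 mA

Assume active: I_B = (4.4 − 0.7)/150 = 0.0247 mA, giving I_C = β·I_B = 1.97 mA.
But then V_CE = 8.9 − 1.97×5.6 = -2.15 V < V_CE(sat) = 0.2 V — impossible in the active region.
So the transistor is saturated. With V_CE = 0.2 V, I_C = (V_CC − 0.2)/R_C = 8.7/5.6 = 1.55 mA.
Check: β·I_B = 1.97 mA > I_C = 1.55 mA, confirming saturation.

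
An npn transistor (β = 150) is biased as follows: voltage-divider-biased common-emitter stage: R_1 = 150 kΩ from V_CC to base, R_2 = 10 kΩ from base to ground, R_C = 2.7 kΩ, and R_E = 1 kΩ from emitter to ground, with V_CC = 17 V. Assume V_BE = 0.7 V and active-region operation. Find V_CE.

Thevenize the base divider: V_Th = V_CC·R_2/(R_1+R_2) = 17×10/160 = 1.06 V, R_Th = R_1‖R_2 = 9.38 kΩ.
Base-emitter loop: V_Th = I_B·R_Th + V_BE + (β+1)I_B·R_E, so I_B = (1.06 − 0.7) / (9.38 + 151×1) = 0.00226 mA.
I_C = β·I_B = 150×0.00226 = 0.339 mA, and I_E = (β+1)I_B = 0.341 mA.
V_CE = V_CC − I_C·R_C − I_E·R_E = 17 − 0.339×2.7 − 0.341×1 = 15.7 V.
V_CE = 15.7 V > 0.2 V confirms active-region operation.

V_CE ≈ 16 V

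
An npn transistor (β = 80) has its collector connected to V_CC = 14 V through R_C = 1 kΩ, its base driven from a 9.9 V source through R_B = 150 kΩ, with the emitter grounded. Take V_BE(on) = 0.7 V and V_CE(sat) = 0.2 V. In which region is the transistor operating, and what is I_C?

Assume active. Base-emitter loop: I_B = (V_BB − V_BE)/R_B = (9.9 − 0.7)/150 = 0.0613 mA.
I_C = β·I_B = 80×0.0613 = 4.91 mA.
V_CE = V_CC − I_C·R_C = 14 − 4.91×1 = 9.09 V > V_CE(sat), so the active-region assumption holds.

active; I_C ≈ 4.9 mA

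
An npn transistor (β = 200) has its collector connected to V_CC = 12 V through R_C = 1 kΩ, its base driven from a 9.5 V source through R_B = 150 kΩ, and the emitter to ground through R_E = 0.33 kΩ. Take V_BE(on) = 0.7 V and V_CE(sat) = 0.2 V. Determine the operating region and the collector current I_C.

active; I_C ≈ 8.1 mA

Assume active. Base-emitter loop: I_B = (V_BB − V_BE)/(R_B + (β+1)R_E) = (9.5 − 0.7)/(150 + 201×0.33) = 0.0407 mA.
I_C = β·I_B = 200×0.0407 = 8.14 mA.
V_CE = V_CC − I_C·R_C − I_E·R_E = 12 − 8.14×1 − 8.18×0.33 = 1.17 V > V_CE(sat), so the active-region assumption holds.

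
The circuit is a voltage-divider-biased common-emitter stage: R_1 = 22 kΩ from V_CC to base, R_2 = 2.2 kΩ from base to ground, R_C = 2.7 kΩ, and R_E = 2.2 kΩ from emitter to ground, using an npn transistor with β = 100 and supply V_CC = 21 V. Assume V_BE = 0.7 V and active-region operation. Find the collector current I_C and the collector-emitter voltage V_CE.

Thevenize the base divider: V_Th = V_CC·R_2/(R_1+R_2) = 21×2.2/24.2 = 1.91 V, R_Th = R_1‖R_2 = 2 kΩ.
Base-emitter loop: V_Th = I_B·R_Th + V_BE + (β+1)I_B·R_E, so I_B = (1.91 − 0.7) / (2 + 101×2.2) = 0.00539 mA.
I_C = β·I_B = 100×0.00539 = 0.539 mA, and I_E = (β+1)I_B = 0.545 mA.
V_CE = V_CC − I_C·R_C − I_E·R_E = 21 − 0.539×2.7 − 0.545×2.2 = 18.3 V.
V_CE = 18.3 V > 0.2 V confirms active-region operation.

I_C ≈ 0.54 mA, V_CE ≈ 18 V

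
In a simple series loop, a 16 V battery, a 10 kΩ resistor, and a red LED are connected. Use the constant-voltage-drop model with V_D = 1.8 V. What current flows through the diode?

I ≈ 1.4 mA

KVL around the loop: 16 = V_D + I·R = 1.8 + I × 10 kΩ.
So I = (16 − 1.8) / 10 kΩ = 14.2 / 10 = 1.42 mA.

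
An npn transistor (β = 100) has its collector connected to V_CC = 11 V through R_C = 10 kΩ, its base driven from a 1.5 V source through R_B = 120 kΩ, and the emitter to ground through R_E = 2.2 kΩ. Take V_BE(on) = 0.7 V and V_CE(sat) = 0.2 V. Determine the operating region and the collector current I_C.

active; I_C ≈ 0.23 mA

Assume active. Base-emitter loop: I_B = (V_BB − V_BE)/(R_B + (β+1)R_E) = (1.5 − 0.7)/(120 + 101×2.2) = 0.00234 mA.
I_C = β·I_B = 100×0.00234 = 0.234 mA.
V_CE = V_CC − I_C·R_C − I_E·R_E = 11 − 0.234×10 − 0.236×2.2 = 8.14 V > V_CE(sat), so the active-region assumption holds.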